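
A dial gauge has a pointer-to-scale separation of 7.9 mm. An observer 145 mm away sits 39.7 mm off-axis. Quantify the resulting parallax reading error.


error = h * offset / d
= 7.9 * 39.7 / 145
= 2.1630

2.1630


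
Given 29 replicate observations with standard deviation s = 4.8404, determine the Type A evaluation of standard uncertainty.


u_A = s / sqrt(n)
u_A = 4.8404 / sqrt(29)
u_A = 4.8404 / 5.3851648
u_A = 0.8988

0.8988


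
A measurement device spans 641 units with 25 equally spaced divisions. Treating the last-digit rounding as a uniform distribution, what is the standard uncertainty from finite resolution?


resolution = range / divisions
resolution = 641 / 25 = 25.64
u_res = resolution / (2*sqrt(3))
u_res = 25.64 / 3.4641016
u_res = 7.4016

7.4016


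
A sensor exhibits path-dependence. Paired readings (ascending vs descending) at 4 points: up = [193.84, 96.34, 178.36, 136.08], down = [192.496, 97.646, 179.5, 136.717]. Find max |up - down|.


|193.84 - 192.496| = 1.3440
|96.34 - 97.646| = 1.3060
|178.36 - 179.5| = 1.1400
|136.08 - 136.717| = 0.6370
hysteresis = max(diffs) = 1.3440

1.3440


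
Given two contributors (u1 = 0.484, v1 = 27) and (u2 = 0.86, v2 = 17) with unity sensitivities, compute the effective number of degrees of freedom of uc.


uc = sqrt(u1^2 + u2^2) = sqrt(0.484^2 + 0.86^2) = 0.98684143
v_eff = uc^4 / (u1^4/v1 + u2^4/v2)
= 0.98684143^4 / (0.484^4/27 + 0.86^4/17)
= 0.94839552 / 0.03420939
v_eff = 27.7233

27.7233


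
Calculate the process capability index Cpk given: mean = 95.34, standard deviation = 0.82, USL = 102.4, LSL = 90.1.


Cpu = (USL - mean) / (3*sigma) = (102.4 - 95.34) / (3*0.82) = 2.8699
Cpl = (mean - LSL) / (3*sigma) = (95.34 - 90.1) / (3*0.82) = 2.1301
Cpk = min(Cpu, Cpl) = 2.1301

2.1301


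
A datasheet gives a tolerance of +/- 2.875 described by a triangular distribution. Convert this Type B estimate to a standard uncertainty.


u_B = half_width / sqrt(6)
u_B = 2.875 / 2.4494897
u_B = 1.1737

1.1737


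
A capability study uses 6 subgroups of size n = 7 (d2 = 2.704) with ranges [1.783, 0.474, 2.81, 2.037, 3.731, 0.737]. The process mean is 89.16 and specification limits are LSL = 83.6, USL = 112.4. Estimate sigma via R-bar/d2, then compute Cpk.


R_bar = (1.783 + 0.474 + 2.81 + 2.037 + 3.731 + 0.737) / 6 = 1.9286667
sigma = R_bar / d2 = 1.9286667 / 2.704 = 0.71326431
Cp = (USL - LSL)/(6*sigma) = (112.4 - 83.6)/(6*0.71326431) = 6.7296
Cpu = (112.4 - 89.16)/(3*0.71326431) = 10.8609
Cpl = (89.16 - 83.6)/(3*0.71326431) = 2.5984
Cpk = min(Cpu, Cpl) = 2.5984

2.5984


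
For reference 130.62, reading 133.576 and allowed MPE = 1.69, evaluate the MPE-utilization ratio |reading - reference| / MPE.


e = indication - reference = 133.576 - 130.62 = 2.9560
|e| = 2.9560
ratio = |e| / MPE = 2.9560 / 1.69
ratio = 1.7491

1.7491


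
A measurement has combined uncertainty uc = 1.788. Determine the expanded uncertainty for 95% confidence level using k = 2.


U = k * uc
U = 2 * 1.788
U = 3.5760

3.5760


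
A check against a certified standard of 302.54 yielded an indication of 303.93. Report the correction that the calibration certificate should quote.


Correction = standard - reading
= 302.54 - 303.93
= -1.3900

-1.3900


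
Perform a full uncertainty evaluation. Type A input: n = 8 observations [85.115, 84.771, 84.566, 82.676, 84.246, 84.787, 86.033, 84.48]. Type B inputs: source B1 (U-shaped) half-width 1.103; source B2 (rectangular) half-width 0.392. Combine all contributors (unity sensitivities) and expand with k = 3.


mean = (85.115 + 84.771 + 84.566 + 82.676 + 84.246 + 84.787 + 86.033 + 84.48) / 8 = 84.58425
s = sqrt(sum((x - mean)^2)/(n-1)) = 0.94291247
u_A = s / sqrt(n) = 0.94291247 / sqrt(8) = 0.3333699
u_B1 = 1.103 / sqrt(2) = 0.77993878
u_B2 = 0.392 / sqrt(3) = 0.22632131
uc = sqrt(0.3333699^2 + 0.77993878^2 + 0.22632131^2) = 0.87787318
U = k * uc = 3 * 0.87787318
U = 2.6336

2.6336


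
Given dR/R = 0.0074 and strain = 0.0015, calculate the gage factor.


GF = (dR/R) / epsilon
= 0.0074 / 0.0015
= 4.9333

4.9333


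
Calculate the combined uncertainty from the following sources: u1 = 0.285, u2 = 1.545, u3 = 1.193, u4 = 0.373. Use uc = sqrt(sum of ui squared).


uc = sqrt(0.285^2 + 1.545^2 + 1.193^2 + 0.373^2)
uc = sqrt(4.030628)
uc = 2.0076

2.0076


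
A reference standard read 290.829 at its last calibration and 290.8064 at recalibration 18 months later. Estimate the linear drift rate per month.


rate = (v2 - v1) / months
= (290.8064 - 290.829) / 18
= -0.0226 / 18
= -0.0013

-0.0013


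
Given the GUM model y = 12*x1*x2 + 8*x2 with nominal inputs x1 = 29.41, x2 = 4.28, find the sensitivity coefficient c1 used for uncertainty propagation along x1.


y = 12*x1*x2 + 8*x2
dy/dx1 = 12*x2
Evaluate at x2 = 4.28: c1 = 12 * 4.28
c1 = 51.3600

51.3600


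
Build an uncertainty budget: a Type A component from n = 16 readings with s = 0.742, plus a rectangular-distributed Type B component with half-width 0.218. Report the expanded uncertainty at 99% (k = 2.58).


u_A = s / sqrt(n) = 0.742 / sqrt(16) = 0.1855
u_B = half_width / sqrt(3) = 0.218 / sqrt(3) = 0.12586236
uc = sqrt(u_A^2 + u_B^2) = sqrt(0.1855^2 + 0.12586236^2) = 0.22416865
U = k * uc = 2.58 * 0.22416865
U = 0.5784

0.5784


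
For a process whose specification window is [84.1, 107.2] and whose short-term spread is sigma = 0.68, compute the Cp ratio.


Cp = (USL - LSL) / (6 * sigma)
= (107.2 - 84.1) / (6 * 0.68)
= 23.1000 / 4.0800
= 5.6618

5.6618


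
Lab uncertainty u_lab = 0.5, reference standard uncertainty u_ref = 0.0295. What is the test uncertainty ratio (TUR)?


TUR = u_lab / u_ref
= 0.5 / 0.0295
= 16.9492

16.9492


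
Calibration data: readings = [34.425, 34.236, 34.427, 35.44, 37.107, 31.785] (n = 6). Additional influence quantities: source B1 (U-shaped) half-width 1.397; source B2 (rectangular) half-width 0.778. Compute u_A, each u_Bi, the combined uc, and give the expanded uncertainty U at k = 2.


mean = (34.425 + 34.236 + 34.427 + 35.44 + 37.107 + 31.785) / 6 = 34.57
s = sqrt(sum((x - mean)^2)/(n-1)) = 1.73796
u_A = s / sqrt(n) = 1.73796 / sqrt(6) = 0.7095192
u_B1 = 1.397 / sqrt(2) = 0.98782817
u_B2 = 0.778 / sqrt(3) = 0.44917851
uc = sqrt(0.7095192^2 + 0.98782817^2 + 0.44917851^2) = 1.2965274
U = k * uc = 2 * 1.2965274
U = 2.5931

2.5931


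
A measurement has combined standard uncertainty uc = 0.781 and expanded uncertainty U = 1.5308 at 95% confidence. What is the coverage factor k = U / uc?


k = U / uc
k = 1.5308 / 0.781
k = 1.96

1.96


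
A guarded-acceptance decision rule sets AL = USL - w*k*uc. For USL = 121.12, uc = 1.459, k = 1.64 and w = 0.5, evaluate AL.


U = k * uc = 1.64 * 1.459 = 2.39276
guard band g = w * U = 0.5 * 2.39276 = 1.19638
AL = USL - g = 121.12 - 1.19638
AL = 119.9236

119.9236


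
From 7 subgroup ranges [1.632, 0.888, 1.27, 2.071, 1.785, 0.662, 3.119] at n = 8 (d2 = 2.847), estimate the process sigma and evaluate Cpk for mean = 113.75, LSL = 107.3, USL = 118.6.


R_bar = (1.632 + 0.888 + 1.27 + 2.071 + 1.785 + 0.662 + 3.119) / 7 = 1.6324286
sigma = R_bar / d2 = 1.6324286 / 2.847 = 0.57338553
Cp = (USL - LSL)/(6*sigma) = (118.6 - 107.3)/(6*0.57338553) = 3.2846
Cpu = (118.6 - 113.75)/(3*0.57338553) = 2.8195
Cpl = (113.75 - 107.3)/(3*0.57338553) = 3.7497
Cpk = min(Cpu, Cpl) = 2.8195

2.8195


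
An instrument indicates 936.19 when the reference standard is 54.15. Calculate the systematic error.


Systematic error = measured - true
= 936.19 - 54.15
= 882.0400

882.0400


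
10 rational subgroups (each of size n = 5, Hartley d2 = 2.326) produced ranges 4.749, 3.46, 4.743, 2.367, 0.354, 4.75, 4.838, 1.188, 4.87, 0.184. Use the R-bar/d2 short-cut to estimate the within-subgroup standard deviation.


R_bar = (4.749 + 3.46 + 4.743 + 2.367 + 0.354 + 4.75 + 4.838 + 1.188 + 4.87 + 0.184) / 10
R_bar = 31.503 / 10 = 3.1503
sigma_hat = R_bar / d2 = 3.1503 / 2.326 = 1.3544

1.3544


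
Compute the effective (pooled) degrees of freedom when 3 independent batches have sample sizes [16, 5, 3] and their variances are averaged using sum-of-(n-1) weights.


nu = sum_i (n_i - 1)
nu = ((16 - 1) + (5 - 1) + (3 - 1))
nu = 15 + 4 + 2
nu = 21

21


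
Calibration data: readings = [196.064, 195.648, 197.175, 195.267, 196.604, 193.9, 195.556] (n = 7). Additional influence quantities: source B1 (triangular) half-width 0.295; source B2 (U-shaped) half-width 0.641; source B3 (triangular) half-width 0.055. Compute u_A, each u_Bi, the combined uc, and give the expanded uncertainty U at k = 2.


mean = (196.064 + 195.648 + 197.175 + 195.267 + 196.604 + 193.9 + 195.556) / 7 = 195.7448571
s = sqrt(sum((x - mean)^2)/(n-1)) = 1.0457996
u_A = s / sqrt(n) = 1.0457996 / sqrt(7) = 0.39527509
u_B1 = 0.295 / sqrt(6) = 0.12043325
u_B2 = 0.641 / sqrt(2) = 0.45325545
u_B3 = 0.055 / sqrt(6) = 0.022453656
uc = sqrt(0.39527509^2 + 0.12043325^2 + 0.45325545^2 + 0.022453656^2) = 0.61375177
U = k * uc = 2 * 0.61375177
U = 1.2275

1.2275


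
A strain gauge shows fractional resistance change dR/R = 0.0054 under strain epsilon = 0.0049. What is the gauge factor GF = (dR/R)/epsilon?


GF = (dR/R) / epsilon
= 0.0054 / 0.0049
= 1.1020

1.1020


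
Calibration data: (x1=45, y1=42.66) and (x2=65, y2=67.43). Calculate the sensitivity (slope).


slope = (y2 - y1) / (x2 - x1)
= (67.43 - 42.66) / (65 - 45)
= 24.7700 / 20
= 1.2385

1.2385


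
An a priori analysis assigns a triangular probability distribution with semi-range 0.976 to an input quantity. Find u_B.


u_B = half_width / sqrt(6)
u_B = 0.976 / 2.4494897
u_B = 0.3985

0.3985


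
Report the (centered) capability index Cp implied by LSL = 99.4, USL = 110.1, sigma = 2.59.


Cp = (USL - LSL) / (6 * sigma)
= (110.1 - 99.4) / (6 * 2.59)
= 10.7000 / 15.5400
= 0.6885

0.6885


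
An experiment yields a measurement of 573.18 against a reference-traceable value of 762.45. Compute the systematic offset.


Systematic error = measured - true
= 573.18 - 762.45
= -189.2700

-189.2700


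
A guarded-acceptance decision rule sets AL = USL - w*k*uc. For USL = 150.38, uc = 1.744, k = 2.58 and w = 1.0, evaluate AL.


U = k * uc = 2.58 * 1.744 = 4.49952
guard band g = w * U = 1.0 * 4.49952 = 4.49952
AL = USL - g = 150.38 - 4.49952
AL = 145.8805

145.8805


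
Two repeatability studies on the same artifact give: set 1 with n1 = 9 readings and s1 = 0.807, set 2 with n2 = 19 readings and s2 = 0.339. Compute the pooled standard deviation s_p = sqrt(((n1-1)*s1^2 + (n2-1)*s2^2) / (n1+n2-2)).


s_p = sqrt(((n1-1)*s1^2 + (n2-1)*s2^2) / (n1+n2-2))
numerator = (9-1)*0.807^2 + (19-1)*0.339^2 = 5.209992 + 2.068578 = 7.27857
denominator = 9 + 19 - 2 = 26
s_p^2 = 7.27857 / 26 = 0.279945
s_p = sqrt(0.279945) = 0.5291

0.5291


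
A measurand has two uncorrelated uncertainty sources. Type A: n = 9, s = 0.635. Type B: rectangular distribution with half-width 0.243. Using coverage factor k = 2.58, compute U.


u_A = s / sqrt(n) = 0.635 / sqrt(9) = 0.21166667
u_B = half_width / sqrt(3) = 0.243 / sqrt(3) = 0.14029612
uc = sqrt(u_A^2 + u_B^2) = sqrt(0.21166667^2 + 0.14029612^2) = 0.25394051
U = k * uc = 2.58 * 0.25394051
U = 0.6552

0.6552


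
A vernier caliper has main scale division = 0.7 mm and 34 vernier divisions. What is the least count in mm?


LC = MSD / n_div
= 0.7 / 34
= 0.0206

0.0206


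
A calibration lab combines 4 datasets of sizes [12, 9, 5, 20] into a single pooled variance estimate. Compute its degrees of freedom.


nu = sum_i (n_i - 1)
nu = ((12 - 1) + (9 - 1) + (5 - 1) + (20 - 1))
nu = 11 + 8 + 4 + 19
nu = 42

42


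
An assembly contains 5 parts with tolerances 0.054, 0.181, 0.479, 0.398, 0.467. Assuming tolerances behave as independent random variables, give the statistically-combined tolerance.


RSS = sqrt(0.054^2 + 0.181^2 + 0.479^2 + 0.398^2 + 0.467^2)
= sqrt(0.641611)
= 0.8010

0.8010


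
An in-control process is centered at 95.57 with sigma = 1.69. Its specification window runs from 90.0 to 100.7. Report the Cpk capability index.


Cpu = (USL - mean) / (3*sigma) = (100.7 - 95.57) / (3*1.69) = 1.0118
Cpl = (mean - LSL) / (3*sigma) = (95.57 - 90.0) / (3*1.69) = 1.0986
Cpk = min(Cpu, Cpl) = 1.0118

1.0118


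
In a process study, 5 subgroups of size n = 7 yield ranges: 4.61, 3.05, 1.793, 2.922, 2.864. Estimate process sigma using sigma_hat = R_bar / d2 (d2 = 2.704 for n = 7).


R_bar = (4.61 + 3.05 + 1.793 + 2.922 + 2.864) / 5
R_bar = 15.239 / 5 = 3.0478
sigma_hat = R_bar / d2 = 3.0478 / 2.704 = 1.1271

1.1271


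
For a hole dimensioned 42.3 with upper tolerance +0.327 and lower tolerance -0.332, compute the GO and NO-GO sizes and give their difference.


GO = nominal - lower_tol (smallest hole = maximum material condition)
GO = 42.3 - 0.332 = 41.968
NO-GO = nominal + upper_tol (largest hole = least material condition)
NO-GO = 42.3 + 0.327 = 42.627
spread = NO-GO - GO = 42.627 - 41.968 = 0.6590

0.6590


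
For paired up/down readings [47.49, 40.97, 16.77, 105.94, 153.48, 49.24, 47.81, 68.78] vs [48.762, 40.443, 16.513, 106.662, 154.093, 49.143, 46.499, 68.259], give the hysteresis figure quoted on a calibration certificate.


|47.49 - 48.762| = 1.2720
|40.97 - 40.443| = 0.5270
|16.77 - 16.513| = 0.2570
|105.94 - 106.662| = 0.7220
|153.48 - 154.093| = 0.6130
|49.24 - 49.143| = 0.0970
|47.81 - 46.499| = 1.3110
|68.78 - 68.259| = 0.5210
hysteresis = max(diffs) = 1.3110

1.3110


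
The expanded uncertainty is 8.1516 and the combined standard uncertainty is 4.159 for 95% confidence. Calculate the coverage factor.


k = U / uc
k = 8.1516 / 4.159
k = 1.96

1.96


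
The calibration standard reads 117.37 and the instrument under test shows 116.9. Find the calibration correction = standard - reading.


Correction = standard - reading
= 117.37 - 116.9
= 0.4700

0.4700


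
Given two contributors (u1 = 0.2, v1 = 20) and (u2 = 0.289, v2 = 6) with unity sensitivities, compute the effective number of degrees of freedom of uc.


uc = sqrt(u1^2 + u2^2) = sqrt(0.2^2 + 0.289^2) = 0.35145554
v_eff = uc^4 / (u1^4/v1 + u2^4/v2)
= 0.35145554^4 / (0.2^4/20 + 0.289^4/6)
= 0.015257437 / 0.0012426262
v_eff = 12.2784

12.2784


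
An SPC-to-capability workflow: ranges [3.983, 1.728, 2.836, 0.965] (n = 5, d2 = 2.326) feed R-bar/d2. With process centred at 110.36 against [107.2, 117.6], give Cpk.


R_bar = (3.983 + 1.728 + 2.836 + 0.965) / 4 = 2.378
sigma = R_bar / d2 = 2.378 / 2.326 = 1.022356
Cp = (USL - LSL)/(6*sigma) = (117.6 - 107.2)/(6*1.022356) = 1.6954
Cpu = (117.6 - 110.36)/(3*1.022356) = 2.3606
Cpl = (110.36 - 107.2)/(3*1.022356) = 1.0303
Cpk = min(Cpu, Cpl) = 1.0303

1.0303


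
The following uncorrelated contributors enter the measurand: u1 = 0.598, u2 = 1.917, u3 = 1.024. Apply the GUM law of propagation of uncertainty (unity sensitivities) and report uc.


uc = sqrt(0.598^2 + 1.917^2 + 1.024^2)
uc = sqrt(5.081069)
uc = 2.2541

2.2541


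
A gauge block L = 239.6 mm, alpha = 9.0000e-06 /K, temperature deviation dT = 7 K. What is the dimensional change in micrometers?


dL = L * alpha * dT
= 239.6 * 9.0000e-06 * 7
= 0.0150948 mm
dL_um = 0.0150948 * 1000 = 15.0948 um

15.0948


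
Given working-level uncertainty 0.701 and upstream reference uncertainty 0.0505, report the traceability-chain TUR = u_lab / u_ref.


TUR = u_lab / u_ref
= 0.701 / 0.0505
= 13.8812

13.8812


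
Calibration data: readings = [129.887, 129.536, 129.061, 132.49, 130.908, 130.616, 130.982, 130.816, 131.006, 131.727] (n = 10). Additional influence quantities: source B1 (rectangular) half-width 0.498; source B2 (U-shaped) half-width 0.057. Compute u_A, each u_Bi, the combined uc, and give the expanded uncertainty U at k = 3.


mean = (129.887 + 129.536 + 129.061 + 132.49 + 130.908 + 130.616 + 130.982 + 130.816 + 131.006 + 131.727) / 10 = 130.7029
s = sqrt(sum((x - mean)^2)/(n-1)) = 1.0109328
u_A = s / sqrt(n) = 1.0109328 / sqrt(10) = 0.31968502
u_B1 = 0.498 / sqrt(3) = 0.28752043
u_B2 = 0.057 / sqrt(2) = 0.040305087
uc = sqrt(0.31968502^2 + 0.28752043^2 + 0.040305087^2) = 0.43184605
U = k * uc = 3 * 0.43184605
U = 1.2955

1.2955


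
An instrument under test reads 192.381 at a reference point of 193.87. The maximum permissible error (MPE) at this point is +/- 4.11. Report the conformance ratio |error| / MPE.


e = indication - reference = 192.381 - 193.87 = -1.4890
|e| = 1.4890
ratio = |e| / MPE = 1.4890 / 4.11
ratio = 0.3623

0.3623


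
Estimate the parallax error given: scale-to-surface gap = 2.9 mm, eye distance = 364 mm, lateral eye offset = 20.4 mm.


error = h * offset / d
= 2.9 * 20.4 / 364
= 0.1625

0.1625


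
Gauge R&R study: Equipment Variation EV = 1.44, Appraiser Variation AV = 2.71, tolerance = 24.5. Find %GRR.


GRR = sqrt(EV^2 + AV^2) = sqrt(1.44^2 + 2.71^2) = 3.0688271
%GRR = GRR / tol * 100 = 3.0688271 / 24.5 * 100
%GRR = 12.5258

12.5258


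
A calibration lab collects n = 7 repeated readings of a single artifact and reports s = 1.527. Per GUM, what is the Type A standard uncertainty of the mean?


u_A = s / sqrt(n)
u_A = 1.527 / sqrt(7)
u_A = 1.527 / 2.6457513
u_A = 0.5772

0.5772


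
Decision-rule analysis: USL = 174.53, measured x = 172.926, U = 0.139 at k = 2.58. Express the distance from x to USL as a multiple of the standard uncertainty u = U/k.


u = U / k = 0.139 / 2.58 = 0.053875969
margin = |USL - x| = |174.53 - 172.926| = 1.604
z = margin / u = 1.604 / 0.053875969
z = 29.7721

29.7721


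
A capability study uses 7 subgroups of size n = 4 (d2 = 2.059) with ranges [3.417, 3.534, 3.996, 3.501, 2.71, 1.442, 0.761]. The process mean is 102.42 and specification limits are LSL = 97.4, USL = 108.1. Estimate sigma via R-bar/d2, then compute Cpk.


R_bar = (3.417 + 3.534 + 3.996 + 3.501 + 2.71 + 1.442 + 0.761) / 7 = 2.7658571
sigma = R_bar / d2 = 2.7658571 / 2.059 = 1.3433012
Cp = (USL - LSL)/(6*sigma) = (108.1 - 97.4)/(6*1.3433012) = 1.3276
Cpu = (108.1 - 102.42)/(3*1.3433012) = 1.4095
Cpl = (102.42 - 97.4)/(3*1.3433012) = 1.2457
Cpk = min(Cpu, Cpl) = 1.2457

1.2457


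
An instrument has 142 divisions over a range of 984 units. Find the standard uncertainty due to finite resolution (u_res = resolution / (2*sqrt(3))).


resolution = range / divisions
resolution = 984 / 142 = 6.9295775
u_res = resolution / (2*sqrt(3))
u_res = 6.9295775 / 3.4641016
u_res = 2.0004

2.0004


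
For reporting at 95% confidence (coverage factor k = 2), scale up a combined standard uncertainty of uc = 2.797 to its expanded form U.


U = k * uc
U = 2 * 2.797
U = 5.5940

5.5940


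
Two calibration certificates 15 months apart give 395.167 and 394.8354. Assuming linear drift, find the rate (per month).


rate = (v2 - v1) / months
= (394.8354 - 395.167) / 15
= -0.3316 / 15
= -0.0221

-0.0221


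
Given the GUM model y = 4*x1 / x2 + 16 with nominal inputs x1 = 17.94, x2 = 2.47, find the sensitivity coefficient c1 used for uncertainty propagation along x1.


y = 4*x1 / x2 + 16
dy/dx1 = 4/x2
Evaluate at x2 = 2.47: c1 = 4 / 2.47
c1 = 1.6194

1.6194


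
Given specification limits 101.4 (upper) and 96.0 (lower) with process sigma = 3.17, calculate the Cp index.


Cp = (USL - LSL) / (6 * sigma)
= (101.4 - 96.0) / (6 * 3.17)
= 5.4000 / 19.0200
= 0.2839

0.2839


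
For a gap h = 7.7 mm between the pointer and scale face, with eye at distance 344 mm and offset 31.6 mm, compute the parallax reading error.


error = h * offset / d
= 7.7 * 31.6 / 344
= 0.7073

0.7073


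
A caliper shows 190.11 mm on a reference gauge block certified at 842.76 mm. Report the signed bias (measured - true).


Systematic error = measured - true
= 190.11 - 842.76
= -652.6500

-652.6500


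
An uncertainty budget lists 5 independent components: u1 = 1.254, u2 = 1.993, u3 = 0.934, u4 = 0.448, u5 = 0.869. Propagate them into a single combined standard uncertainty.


uc = sqrt(1.254^2 + 1.993^2 + 0.934^2 + 0.448^2 + 0.869^2)
uc = sqrt(7.372786)
uc = 2.7153

2.7153


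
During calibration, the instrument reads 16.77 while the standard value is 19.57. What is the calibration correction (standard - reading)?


Correction = standard - reading
= 19.57 - 16.77
= 2.8000

2.8000


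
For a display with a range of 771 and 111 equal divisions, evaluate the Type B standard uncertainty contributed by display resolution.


resolution = range / divisions
resolution = 771 / 111 = 6.9459459
u_res = resolution / (2*sqrt(3))
u_res = 6.9459459 / 3.4641016
u_res = 2.0051

2.0051


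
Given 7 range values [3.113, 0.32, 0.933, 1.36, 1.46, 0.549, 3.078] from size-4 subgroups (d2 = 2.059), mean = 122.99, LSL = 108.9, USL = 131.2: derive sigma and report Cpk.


R_bar = (3.113 + 0.32 + 0.933 + 1.36 + 1.46 + 0.549 + 3.078) / 7 = 1.5447143
sigma = R_bar / d2 = 1.5447143 / 2.059 = 0.7502255
Cp = (USL - LSL)/(6*sigma) = (131.2 - 108.9)/(6*0.7502255) = 4.9541
Cpu = (131.2 - 122.99)/(3*0.7502255) = 3.6478
Cpl = (122.99 - 108.9)/(3*0.7502255) = 6.2603
Cpk = min(Cpu, Cpl) = 3.6478

3.6478


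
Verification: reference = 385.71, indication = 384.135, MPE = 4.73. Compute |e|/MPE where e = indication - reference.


e = indication - reference = 384.135 - 385.71 = -1.5750
|e| = 1.5750
ratio = |e| / MPE = 1.5750 / 4.73
ratio = 0.3330

0.3330


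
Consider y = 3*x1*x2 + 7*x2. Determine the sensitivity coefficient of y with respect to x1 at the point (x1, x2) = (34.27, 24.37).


y = 3*x1*x2 + 7*x2
dy/dx1 = 3*x2
Evaluate at x2 = 24.37: c1 = 3 * 24.37
c1 = 73.1100

73.1100


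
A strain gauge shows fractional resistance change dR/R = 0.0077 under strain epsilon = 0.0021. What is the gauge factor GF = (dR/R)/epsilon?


GF = (dR/R) / epsilon
= 0.0077 / 0.0021
= 3.6667

3.6667


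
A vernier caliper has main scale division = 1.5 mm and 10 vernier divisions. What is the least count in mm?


LC = MSD / n_div
= 1.5 / 10
= 0.1500

0.1500


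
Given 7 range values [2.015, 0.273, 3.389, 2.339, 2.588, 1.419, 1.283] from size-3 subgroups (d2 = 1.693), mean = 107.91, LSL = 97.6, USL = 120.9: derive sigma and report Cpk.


R_bar = (2.015 + 0.273 + 3.389 + 2.339 + 2.588 + 1.419 + 1.283) / 7 = 1.9008571
sigma = R_bar / d2 = 1.9008571 / 1.693 = 1.1227744
Cp = (USL - LSL)/(6*sigma) = (120.9 - 97.6)/(6*1.1227744) = 3.4587
Cpu = (120.9 - 107.91)/(3*1.1227744) = 3.8565
Cpl = (107.91 - 97.6)/(3*1.1227744) = 3.0609
Cpk = min(Cpu, Cpl) = 3.0609

3.0609


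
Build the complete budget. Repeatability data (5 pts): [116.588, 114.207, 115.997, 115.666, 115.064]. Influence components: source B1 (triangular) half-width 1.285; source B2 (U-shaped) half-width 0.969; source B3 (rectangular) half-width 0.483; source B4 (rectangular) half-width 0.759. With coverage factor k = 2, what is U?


mean = (116.588 + 114.207 + 115.997 + 115.666 + 115.064) / 5 = 115.5044
s = sqrt(sum((x - mean)^2)/(n-1)) = 0.91106493
u_A = s / sqrt(n) = 0.91106493 / sqrt(5) = 0.40744062
u_B1 = 1.285 / sqrt(6) = 0.52459905
u_B2 = 0.969 / sqrt(2) = 0.68518647
u_B3 = 0.483 / sqrt(3) = 0.27886018
u_B4 = 0.759 / sqrt(3) = 0.43820885
uc = sqrt(0.40744062^2 + 0.52459905^2 + 0.68518647^2 + 0.27886018^2 + 0.43820885^2) = 1.0865001
U = k * uc = 2 * 1.0865001
U = 2.1730

2.1730


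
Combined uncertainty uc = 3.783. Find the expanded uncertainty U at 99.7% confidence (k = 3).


U = k * uc
U = 3 * 3.783
U = 11.3490

11.3490


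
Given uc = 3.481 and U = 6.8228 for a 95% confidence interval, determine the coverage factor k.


k = U / uc
k = 6.8228 / 3.481
k = 1.96

1.96


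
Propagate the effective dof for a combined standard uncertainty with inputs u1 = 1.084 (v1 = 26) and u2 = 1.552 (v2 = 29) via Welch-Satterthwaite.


uc = sqrt(u1^2 + u2^2) = sqrt(1.084^2 + 1.552^2) = 1.8930821
v_eff = uc^4 / (u1^4/v1 + u2^4/v2)
= 1.8930821^4 / (1.084^4/26 + 1.552^4/29)
= 12.843335 / 0.25316999
v_eff = 50.7301

50.7301


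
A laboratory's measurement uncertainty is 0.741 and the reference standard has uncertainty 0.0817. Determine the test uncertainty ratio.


TUR = u_lab / u_ref
= 0.741 / 0.0817
= 9.0698

9.0698


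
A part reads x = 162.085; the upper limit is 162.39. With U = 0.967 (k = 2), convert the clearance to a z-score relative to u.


u = U / k = 0.967 / 2 = 0.4835
margin = |USL - x| = |162.39 - 162.085| = 0.305
z = margin / u = 0.305 / 0.4835
z = 0.6308

0.6308


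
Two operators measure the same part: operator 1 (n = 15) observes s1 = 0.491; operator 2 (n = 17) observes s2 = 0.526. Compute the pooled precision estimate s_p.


s_p = sqrt(((n1-1)*s1^2 + (n2-1)*s2^2) / (n1+n2-2))
numerator = (15-1)*0.491^2 + (17-1)*0.526^2 = 3.375134 + 4.426816 = 7.80195
denominator = 15 + 17 - 2 = 30
s_p^2 = 7.80195 / 30 = 0.260065
s_p = sqrt(0.260065) = 0.5100

0.5100


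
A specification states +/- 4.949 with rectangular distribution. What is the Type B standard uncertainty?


u_B = half_width / sqrt(3)
u_B = 4.949 / 1.7320508
u_B = 2.8573

2.8573


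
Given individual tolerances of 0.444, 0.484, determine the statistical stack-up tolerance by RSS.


RSS = sqrt(0.444^2 + 0.484^2)
= sqrt(0.431392)
= 0.6568

0.6568


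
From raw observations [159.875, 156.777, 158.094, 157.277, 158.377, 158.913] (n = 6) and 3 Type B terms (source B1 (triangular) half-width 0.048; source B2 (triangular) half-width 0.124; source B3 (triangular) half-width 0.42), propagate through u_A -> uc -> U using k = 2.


mean = (159.875 + 156.777 + 158.094 + 157.277 + 158.377 + 158.913) / 6 = 158.2188333
s = sqrt(sum((x - mean)^2)/(n-1)) = 1.1163592
u_A = s / sqrt(n) = 1.1163592 / sqrt(6) = 0.45575173
u_B1 = 0.048 / sqrt(6) = 0.019595918
u_B2 = 0.124 / sqrt(6) = 0.050622788
u_B3 = 0.42 / sqrt(6) = 0.17146428
uc = sqrt(0.45575173^2 + 0.019595918^2 + 0.050622788^2 + 0.17146428^2) = 0.48995541
U = k * uc = 2 * 0.48995541
U = 0.9799

0.9799


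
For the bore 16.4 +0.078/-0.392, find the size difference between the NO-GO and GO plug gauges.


GO = nominal - lower_tol (smallest hole = maximum material condition)
GO = 16.4 - 0.392 = 16.008
NO-GO = nominal + upper_tol (largest hole = least material condition)
NO-GO = 16.4 + 0.078 = 16.478
spread = NO-GO - GO = 16.478 - 16.008 = 0.4700

0.4700


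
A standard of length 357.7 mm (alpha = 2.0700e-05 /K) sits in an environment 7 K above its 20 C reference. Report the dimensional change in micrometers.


dL = L * alpha * dT
= 357.7 * 2.0700e-05 * 7
= 0.0518307 mm
dL_um = 0.0518307 * 1000 = 51.8307 um

51.8307


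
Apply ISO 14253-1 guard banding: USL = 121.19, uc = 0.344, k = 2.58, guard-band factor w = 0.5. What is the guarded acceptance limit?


U = k * uc = 2.58 * 0.344 = 0.88752
guard band g = w * U = 0.5 * 0.88752 = 0.44376
AL = USL - g = 121.19 - 0.44376
AL = 120.7462

120.7462


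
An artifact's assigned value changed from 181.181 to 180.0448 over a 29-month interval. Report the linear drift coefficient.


rate = (v2 - v1) / months
= (180.0448 - 181.181) / 29
= -1.1362 / 29
= -0.0392

-0.0392


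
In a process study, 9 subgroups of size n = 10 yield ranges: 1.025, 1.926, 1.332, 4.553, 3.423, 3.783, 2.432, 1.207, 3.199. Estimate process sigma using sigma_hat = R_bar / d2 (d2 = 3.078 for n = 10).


R_bar = (1.025 + 1.926 + 1.332 + 4.553 + 3.423 + 3.783 + 2.432 + 1.207 + 3.199) / 9
R_bar = 22.88 / 9 = 2.5422222
sigma_hat = R_bar / d2 = 2.5422222 / 3.078 = 0.8259

0.8259


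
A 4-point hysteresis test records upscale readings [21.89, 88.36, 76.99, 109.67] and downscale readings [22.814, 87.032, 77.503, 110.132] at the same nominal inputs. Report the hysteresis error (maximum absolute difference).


|21.89 - 22.814| = 0.9240
|88.36 - 87.032| = 1.3280
|76.99 - 77.503| = 0.5130
|109.67 - 110.132| = 0.4620
hysteresis = max(diffs) = 1.3280

1.3280


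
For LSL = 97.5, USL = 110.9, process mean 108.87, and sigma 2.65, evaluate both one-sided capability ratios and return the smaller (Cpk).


Cpu = (USL - mean) / (3*sigma) = (110.9 - 108.87) / (3*2.65) = 0.2553
Cpl = (mean - LSL) / (3*sigma) = (108.87 - 97.5) / (3*2.65) = 1.4302
Cpk = min(Cpu, Cpl) = 0.2553

0.2553


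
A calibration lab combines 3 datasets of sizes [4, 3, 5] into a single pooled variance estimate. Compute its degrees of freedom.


nu = sum_i (n_i - 1)
nu = ((4 - 1) + (3 - 1) + (5 - 1))
nu = 3 + 2 + 4
nu = 9

9


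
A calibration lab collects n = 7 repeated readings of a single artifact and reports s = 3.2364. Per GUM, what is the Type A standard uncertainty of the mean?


u_A = s / sqrt(n)
u_A = 3.2364 / sqrt(7)
u_A = 3.2364 / 2.6457513
u_A = 1.2232

1.2232


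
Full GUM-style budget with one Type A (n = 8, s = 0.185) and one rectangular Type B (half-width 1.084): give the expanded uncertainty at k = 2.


u_A = s / sqrt(n) = 0.185 / sqrt(8) = 0.065407377
u_B = half_width / sqrt(3) = 1.084 / sqrt(3) = 0.62584769
uc = sqrt(u_A^2 + u_B^2) = sqrt(0.065407377^2 + 0.62584769^2) = 0.62925627
U = k * uc = 2 * 0.62925627
U = 1.2585

1.2585


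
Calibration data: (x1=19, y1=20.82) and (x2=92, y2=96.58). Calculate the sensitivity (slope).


slope = (y2 - y1) / (x2 - x1)
= (96.58 - 20.82) / (92 - 19)
= 75.7600 / 73
= 1.0378

1.0378


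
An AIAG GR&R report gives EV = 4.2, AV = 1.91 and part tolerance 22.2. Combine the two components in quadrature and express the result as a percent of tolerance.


GRR = sqrt(EV^2 + AV^2) = sqrt(4.2^2 + 1.91^2) = 4.6139029
%GRR = GRR / tol * 100 = 4.6139029 / 22.2 * 100
%GRR = 20.7833

20.7833


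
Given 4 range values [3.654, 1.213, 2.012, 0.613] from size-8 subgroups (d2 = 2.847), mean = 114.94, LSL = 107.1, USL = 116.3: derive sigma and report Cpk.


R_bar = (3.654 + 1.213 + 2.012 + 0.613) / 4 = 1.873
sigma = R_bar / d2 = 1.873 / 2.847 = 0.65788549
Cp = (USL - LSL)/(6*sigma) = (116.3 - 107.1)/(6*0.65788549) = 2.3307
Cpu = (116.3 - 114.94)/(3*0.65788549) = 0.6891
Cpl = (114.94 - 107.1)/(3*0.65788549) = 3.9723
Cpk = min(Cpu, Cpl) = 0.6891

0.6891


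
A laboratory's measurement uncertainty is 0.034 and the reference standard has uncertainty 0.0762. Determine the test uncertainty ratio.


TUR = u_lab / u_ref
= 0.034 / 0.0762
= 0.4462

0.4462


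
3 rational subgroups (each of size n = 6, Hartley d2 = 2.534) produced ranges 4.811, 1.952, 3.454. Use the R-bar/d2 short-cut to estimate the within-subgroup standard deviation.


R_bar = (4.811 + 1.952 + 3.454) / 3
R_bar = 10.217 / 3 = 3.4056667
sigma_hat = R_bar / d2 = 3.4056667 / 2.534 = 1.3440

1.3440


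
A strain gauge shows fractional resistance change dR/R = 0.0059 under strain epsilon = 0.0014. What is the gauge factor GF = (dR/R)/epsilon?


GF = (dR/R) / epsilon
= 0.0059 / 0.0014
= 4.2143

4.2143


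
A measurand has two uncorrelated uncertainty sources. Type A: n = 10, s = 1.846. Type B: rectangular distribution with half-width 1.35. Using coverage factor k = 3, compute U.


u_A = s / sqrt(n) = 1.846 / sqrt(10) = 0.58375646
u_B = half_width / sqrt(3) = 1.35 / sqrt(3) = 0.77942286
uc = sqrt(u_A^2 + u_B^2) = sqrt(0.58375646^2 + 0.77942286^2) = 0.97379238
U = k * uc = 3 * 0.97379238
U = 2.9214

2.9214


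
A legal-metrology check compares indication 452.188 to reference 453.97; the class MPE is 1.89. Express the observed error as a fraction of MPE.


e = indication - reference = 452.188 - 453.97 = -1.7820
|e| = 1.7820
ratio = |e| / MPE = 1.7820 / 1.89
ratio = 0.9429

0.9429


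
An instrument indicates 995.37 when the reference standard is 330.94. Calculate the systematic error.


Systematic error = measured - true
= 995.37 - 330.94
= 664.4300

664.4300


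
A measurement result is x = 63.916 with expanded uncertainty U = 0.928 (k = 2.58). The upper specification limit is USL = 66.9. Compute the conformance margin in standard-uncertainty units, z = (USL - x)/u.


u = U / k = 0.928 / 2.58 = 0.35968992
margin = |USL - x| = |66.9 - 63.916| = 2.984
z = margin / u = 2.984 / 0.35968992
z = 8.2960

8.2960


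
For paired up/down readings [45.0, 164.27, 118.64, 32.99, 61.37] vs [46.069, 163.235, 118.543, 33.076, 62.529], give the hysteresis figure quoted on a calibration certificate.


|45.0 - 46.069| = 1.0690
|164.27 - 163.235| = 1.0350
|118.64 - 118.543| = 0.0970
|32.99 - 33.076| = 0.0860
|61.37 - 62.529| = 1.1590
hysteresis = max(diffs) = 1.1590

1.1590


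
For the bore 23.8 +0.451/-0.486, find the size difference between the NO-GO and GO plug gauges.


GO = nominal - lower_tol (smallest hole = maximum material condition)
GO = 23.8 - 0.486 = 23.314
NO-GO = nominal + upper_tol (largest hole = least material condition)
NO-GO = 23.8 + 0.451 = 24.251
spread = NO-GO - GO = 24.251 - 23.314 = 0.9370

0.9370


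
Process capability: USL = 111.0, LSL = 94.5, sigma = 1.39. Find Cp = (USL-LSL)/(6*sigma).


Cp = (USL - LSL) / (6 * sigma)
= (111.0 - 94.5) / (6 * 1.39)
= 16.5000 / 8.3400
= 1.9784

1.9784


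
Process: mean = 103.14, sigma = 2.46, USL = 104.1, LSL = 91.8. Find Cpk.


Cpu = (USL - mean) / (3*sigma) = (104.1 - 103.14) / (3*2.46) = 0.1301
Cpl = (mean - LSL) / (3*sigma) = (103.14 - 91.8) / (3*2.46) = 1.5366
Cpk = min(Cpu, Cpl) = 0.1301

0.1301


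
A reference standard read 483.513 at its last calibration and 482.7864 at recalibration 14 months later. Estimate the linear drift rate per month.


rate = (v2 - v1) / months
= (482.7864 - 483.513) / 14
= -0.7266 / 14
= -0.0519

-0.0519


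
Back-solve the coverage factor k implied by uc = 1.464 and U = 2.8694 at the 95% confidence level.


k = U / uc
k = 2.8694 / 1.464
k = 1.96

1.96


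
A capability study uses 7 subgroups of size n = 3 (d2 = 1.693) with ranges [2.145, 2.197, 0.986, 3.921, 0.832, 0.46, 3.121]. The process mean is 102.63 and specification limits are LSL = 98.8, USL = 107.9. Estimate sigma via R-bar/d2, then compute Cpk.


R_bar = (2.145 + 2.197 + 0.986 + 3.921 + 0.832 + 0.46 + 3.121) / 7 = 1.9517143
sigma = R_bar / d2 = 1.9517143 / 1.693 = 1.1528141
Cp = (USL - LSL)/(6*sigma) = (107.9 - 98.8)/(6*1.1528141) = 1.3156
Cpu = (107.9 - 102.63)/(3*1.1528141) = 1.5238
Cpl = (102.63 - 98.8)/(3*1.1528141) = 1.1074
Cpk = min(Cpu, Cpl) = 1.1074

1.1074


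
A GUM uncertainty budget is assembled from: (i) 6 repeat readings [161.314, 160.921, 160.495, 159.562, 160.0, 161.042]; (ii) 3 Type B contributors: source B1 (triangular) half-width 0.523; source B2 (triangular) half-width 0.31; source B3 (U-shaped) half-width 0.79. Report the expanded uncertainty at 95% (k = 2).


mean = (161.314 + 160.921 + 160.495 + 159.562 + 160.0 + 161.042) / 6 = 160.5556667
s = sqrt(sum((x - mean)^2)/(n-1)) = 0.67005632
u_A = s / sqrt(n) = 0.67005632 / sqrt(6) = 0.27354935
u_B1 = 0.523 / sqrt(6) = 0.21351386
u_B2 = 0.31 / sqrt(6) = 0.12655697
u_B3 = 0.79 / sqrt(2) = 0.55861436
uc = sqrt(0.27354935^2 + 0.21351386^2 + 0.12655697^2 + 0.55861436^2) = 0.66968954
U = k * uc = 2 * 0.66968954
U = 1.3394

1.3394


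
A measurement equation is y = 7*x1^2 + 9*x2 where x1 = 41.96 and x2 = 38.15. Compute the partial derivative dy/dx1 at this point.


y = 7*x1^2 + 9*x2
dy/dx1 = 2*7*x1
Evaluate at x1 = 41.96: c1 = 14 * 41.96
c1 = 587.4400

587.4400


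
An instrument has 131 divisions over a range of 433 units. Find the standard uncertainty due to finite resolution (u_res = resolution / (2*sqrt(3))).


resolution = range / divisions
resolution = 433 / 131 = 3.3053435
u_res = resolution / (2*sqrt(3))
u_res = 3.3053435 / 3.4641016
u_res = 0.9542

0.9542


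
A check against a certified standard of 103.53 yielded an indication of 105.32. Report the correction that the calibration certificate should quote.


Correction = standard - reading
= 103.53 - 105.32
= -1.7900

-1.7900


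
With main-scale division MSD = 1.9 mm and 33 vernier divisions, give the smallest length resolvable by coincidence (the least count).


LC = MSD / n_div
= 1.9 / 33
= 0.0576

0.0576


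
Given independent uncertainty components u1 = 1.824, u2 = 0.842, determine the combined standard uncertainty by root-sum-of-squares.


uc = sqrt(1.824^2 + 0.842^2)
uc = sqrt(4.03594)
uc = 2.0090

2.0090


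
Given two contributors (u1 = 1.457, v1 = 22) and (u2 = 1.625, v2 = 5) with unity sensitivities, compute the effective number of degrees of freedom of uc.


uc = sqrt(u1^2 + u2^2) = sqrt(1.457^2 + 1.625^2) = 2.1825384
v_eff = uc^4 / (u1^4/v1 + u2^4/v2)
= 2.1825384^4 / (1.457^4/22 + 1.625^4/5)
= 22.690683 / 1.5994204
v_eff = 14.1868

14.1868


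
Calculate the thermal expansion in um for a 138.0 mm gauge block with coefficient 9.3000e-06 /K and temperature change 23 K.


dL = L * alpha * dT
= 138.0 * 9.3000e-06 * 23
= 0.0295182 mm
dL_um = 0.0295182 * 1000 = 29.5182 um

29.5182


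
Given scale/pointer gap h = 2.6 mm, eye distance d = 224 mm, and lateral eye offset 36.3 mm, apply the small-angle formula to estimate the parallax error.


error = h * offset / d
= 2.6 * 36.3 / 224
= 0.4213

0.4213


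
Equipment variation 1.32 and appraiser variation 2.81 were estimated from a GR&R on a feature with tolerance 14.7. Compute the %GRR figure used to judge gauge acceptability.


GRR = sqrt(EV^2 + AV^2) = sqrt(1.32^2 + 2.81^2) = 3.1045934
%GRR = GRR / tol * 100 = 3.1045934 / 14.7 * 100
%GRR = 21.1197

21.1197


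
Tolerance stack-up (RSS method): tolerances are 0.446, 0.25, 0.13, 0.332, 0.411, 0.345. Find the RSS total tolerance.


RSS = sqrt(0.446^2 + 0.25^2 + 0.13^2 + 0.332^2 + 0.411^2 + 0.345^2)
= sqrt(0.676486)
= 0.8225

0.8225


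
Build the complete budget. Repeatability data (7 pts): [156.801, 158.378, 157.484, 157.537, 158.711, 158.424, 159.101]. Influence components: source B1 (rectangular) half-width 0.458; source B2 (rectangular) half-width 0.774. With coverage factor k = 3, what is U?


mean = (156.801 + 158.378 + 157.484 + 157.537 + 158.711 + 158.424 + 159.101) / 7 = 158.0622857
s = sqrt(sum((x - mean)^2)/(n-1)) = 0.80947014
u_A = s / sqrt(n) = 0.80947014 / sqrt(7) = 0.30595095
u_B1 = 0.458 / sqrt(3) = 0.26442642
u_B2 = 0.774 / sqrt(3) = 0.44686911
uc = sqrt(0.30595095^2 + 0.26442642^2 + 0.44686911^2) = 0.60267679
U = k * uc = 3 * 0.60267679
U = 1.8080

1.8080


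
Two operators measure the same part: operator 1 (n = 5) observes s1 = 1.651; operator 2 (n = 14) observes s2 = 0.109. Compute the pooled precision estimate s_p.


s_p = sqrt(((n1-1)*s1^2 + (n2-1)*s2^2) / (n1+n2-2))
numerator = (5-1)*1.651^2 + (14-1)*0.109^2 = 10.903204 + 0.154453 = 11.057657
denominator = 5 + 14 - 2 = 17
s_p^2 = 11.057657 / 17 = 0.65045041
s_p = sqrt(0.65045041) = 0.8065

0.8065


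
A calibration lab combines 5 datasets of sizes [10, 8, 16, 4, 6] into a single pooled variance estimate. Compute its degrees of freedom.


nu = sum_i (n_i - 1)
nu = ((10 - 1) + (8 - 1) + (16 - 1) + (4 - 1) + (6 - 1))
nu = 9 + 7 + 15 + 3 + 5
nu = 39

39


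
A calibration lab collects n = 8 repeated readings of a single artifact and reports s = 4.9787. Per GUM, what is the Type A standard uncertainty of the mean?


u_A = s / sqrt(n)
u_A = 4.9787 / sqrt(8)
u_A = 4.9787 / 2.8284271
u_A = 1.7602

1.7602


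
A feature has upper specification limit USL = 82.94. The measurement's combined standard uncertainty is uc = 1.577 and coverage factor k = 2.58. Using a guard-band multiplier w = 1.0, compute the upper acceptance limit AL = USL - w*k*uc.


U = k * uc = 2.58 * 1.577 = 4.06866
guard band g = w * U = 1.0 * 4.06866 = 4.06866
AL = USL - g = 82.94 - 4.06866
AL = 78.8713

78.8713


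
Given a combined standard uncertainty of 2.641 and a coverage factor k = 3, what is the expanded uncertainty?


U = k * uc
U = 3 * 2.641
U = 7.9230

7.9230


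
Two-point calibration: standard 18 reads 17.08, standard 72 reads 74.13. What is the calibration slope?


slope = (y2 - y1) / (x2 - x1)
= (74.13 - 17.08) / (72 - 18)
= 57.0500 / 54
= 1.0565

1.0565


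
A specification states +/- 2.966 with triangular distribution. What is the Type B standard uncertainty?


u_B = half_width / sqrt(6)
u_B = 2.966 / 2.4494897
u_B = 1.2109

1.2109


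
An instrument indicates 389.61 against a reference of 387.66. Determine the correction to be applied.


Correction = standard - reading
= 387.66 - 389.61
= -1.9500

-1.9500
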